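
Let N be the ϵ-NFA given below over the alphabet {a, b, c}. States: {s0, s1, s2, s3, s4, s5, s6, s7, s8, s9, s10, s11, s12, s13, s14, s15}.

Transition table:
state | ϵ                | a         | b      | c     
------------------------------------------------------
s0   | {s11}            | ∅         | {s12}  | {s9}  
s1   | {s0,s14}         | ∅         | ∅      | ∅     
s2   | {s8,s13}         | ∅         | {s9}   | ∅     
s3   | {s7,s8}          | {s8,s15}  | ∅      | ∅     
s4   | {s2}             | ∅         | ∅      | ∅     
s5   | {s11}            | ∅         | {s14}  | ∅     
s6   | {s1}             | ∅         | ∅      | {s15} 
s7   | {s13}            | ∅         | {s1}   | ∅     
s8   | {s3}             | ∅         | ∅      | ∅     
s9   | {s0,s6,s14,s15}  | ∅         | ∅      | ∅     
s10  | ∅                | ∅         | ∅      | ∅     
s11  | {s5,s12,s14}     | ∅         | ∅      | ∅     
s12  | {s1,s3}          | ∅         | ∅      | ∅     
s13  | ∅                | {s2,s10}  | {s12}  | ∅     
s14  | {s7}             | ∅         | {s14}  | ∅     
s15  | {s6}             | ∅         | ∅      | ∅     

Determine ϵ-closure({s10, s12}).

{s0, s1, s3, s5, s7, s8, s10, s11, s12, s13, s14}

Start with {s10, s12}.
From s12 via ϵ: add s1, s3.
From s1 via ϵ: add s0, s14.
From s3 via ϵ: add s7, s8.
From s0 via ϵ: add s11.
From s7 via ϵ: add s13.
From s11 via ϵ: add s5.
No new states can be added; the closed set is {s0, s1, s3, s5, s7, s8, s10, s11, s12, s13, s14}.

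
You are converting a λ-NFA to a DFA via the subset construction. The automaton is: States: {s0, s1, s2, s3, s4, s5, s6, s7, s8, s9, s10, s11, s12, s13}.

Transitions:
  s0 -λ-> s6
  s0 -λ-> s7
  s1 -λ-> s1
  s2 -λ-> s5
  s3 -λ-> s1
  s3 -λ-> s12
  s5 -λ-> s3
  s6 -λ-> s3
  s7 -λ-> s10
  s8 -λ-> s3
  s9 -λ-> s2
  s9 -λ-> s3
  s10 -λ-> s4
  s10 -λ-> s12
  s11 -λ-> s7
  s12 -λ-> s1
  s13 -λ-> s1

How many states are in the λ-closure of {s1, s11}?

Start with {s1, s11}.
From s11 via λ: add s7.
From s7 via λ: add s10.
From s10 via λ: add s4, s12.
λ-closure = {s1, s4, s7, s10, s11, s12}, which has 6 states.

6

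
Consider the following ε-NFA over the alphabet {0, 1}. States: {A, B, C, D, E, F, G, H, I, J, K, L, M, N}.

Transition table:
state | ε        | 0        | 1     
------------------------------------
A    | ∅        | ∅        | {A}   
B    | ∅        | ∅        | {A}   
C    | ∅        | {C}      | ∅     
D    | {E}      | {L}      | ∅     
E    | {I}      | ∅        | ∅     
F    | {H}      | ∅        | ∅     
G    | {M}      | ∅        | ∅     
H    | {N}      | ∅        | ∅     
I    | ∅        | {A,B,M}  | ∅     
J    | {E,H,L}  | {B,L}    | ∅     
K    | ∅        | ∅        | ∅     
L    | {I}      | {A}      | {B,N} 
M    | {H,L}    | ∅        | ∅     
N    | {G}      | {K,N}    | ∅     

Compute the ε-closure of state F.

Start with {F}.
From F via ε: add H.
From H via ε: add N.
From N via ε: add G.
From G via ε: add M.
From M via ε: add L.
From L via ε: add I.
No new states can be added; the closed set is {F, G, H, I, L, M, N}.

{F, G, H, I, L, M, N}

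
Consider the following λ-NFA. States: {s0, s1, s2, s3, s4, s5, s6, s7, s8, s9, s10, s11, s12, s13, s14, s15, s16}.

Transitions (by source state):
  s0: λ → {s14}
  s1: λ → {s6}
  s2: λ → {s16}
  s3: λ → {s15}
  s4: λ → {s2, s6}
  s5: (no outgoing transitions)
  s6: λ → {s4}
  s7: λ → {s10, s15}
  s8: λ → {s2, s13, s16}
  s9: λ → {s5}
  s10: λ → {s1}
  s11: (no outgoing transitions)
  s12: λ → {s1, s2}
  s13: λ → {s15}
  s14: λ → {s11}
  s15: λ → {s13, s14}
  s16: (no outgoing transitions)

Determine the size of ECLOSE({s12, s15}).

10

Start with {s12, s15}.
From s12 via λ: add s1, s2.
From s15 via λ: add s13, s14.
From s1 via λ: add s6.
From s2 via λ: add s16.
From s14 via λ: add s11.
From s6 via λ: add s4.
λ-closure = {s1, s2, s4, s6, s11, s12, s13, s14, s15, s16}, which has 10 states.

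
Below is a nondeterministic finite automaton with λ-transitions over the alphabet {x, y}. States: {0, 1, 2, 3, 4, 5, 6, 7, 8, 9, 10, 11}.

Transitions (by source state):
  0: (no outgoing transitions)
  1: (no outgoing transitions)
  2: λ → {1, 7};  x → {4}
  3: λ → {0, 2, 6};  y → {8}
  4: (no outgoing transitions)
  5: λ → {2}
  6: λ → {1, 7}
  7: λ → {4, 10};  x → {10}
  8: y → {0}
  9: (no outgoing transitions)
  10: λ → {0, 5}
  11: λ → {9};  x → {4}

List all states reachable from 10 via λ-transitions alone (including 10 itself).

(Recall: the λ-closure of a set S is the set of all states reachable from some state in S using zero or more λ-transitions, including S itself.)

{0, 1, 2, 4, 5, 7, 10}

Start with {10}.
From 10 via λ: add 0, 5.
From 5 via λ: add 2.
From 2 via λ: add 1, 7.
From 7 via λ: add 4.
No new states can be added; the closed set is {0, 1, 2, 4, 5, 7, 10}.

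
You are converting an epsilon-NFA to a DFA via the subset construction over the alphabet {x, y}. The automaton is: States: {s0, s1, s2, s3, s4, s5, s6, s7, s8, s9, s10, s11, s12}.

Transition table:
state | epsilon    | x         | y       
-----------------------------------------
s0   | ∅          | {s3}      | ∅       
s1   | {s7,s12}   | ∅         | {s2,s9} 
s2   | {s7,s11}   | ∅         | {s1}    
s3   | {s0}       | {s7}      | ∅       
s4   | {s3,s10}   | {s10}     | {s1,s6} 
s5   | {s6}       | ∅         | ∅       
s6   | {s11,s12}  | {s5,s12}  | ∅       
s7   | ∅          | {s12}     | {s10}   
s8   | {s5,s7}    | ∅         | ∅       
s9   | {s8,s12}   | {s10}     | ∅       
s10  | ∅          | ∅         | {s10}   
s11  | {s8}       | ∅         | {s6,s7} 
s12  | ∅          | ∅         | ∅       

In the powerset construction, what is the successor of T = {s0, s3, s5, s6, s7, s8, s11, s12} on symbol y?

s7 on y → {s10}.
s11 on y → {s6, s7}.
No y-transition from s0, s3, s5, s6, s8, s12.
Union after reading y: {s6, s7, s10}.
Now take the epsilon-closure:
From s6 via epsilon: add s11, s12.
From s11 via epsilon: add s8.
From s8 via epsilon: add s5.
No new states can be added; the closed set is {s5, s6, s7, s8, s10, s11, s12}.

{s5, s6, s7, s8, s10, s11, s12}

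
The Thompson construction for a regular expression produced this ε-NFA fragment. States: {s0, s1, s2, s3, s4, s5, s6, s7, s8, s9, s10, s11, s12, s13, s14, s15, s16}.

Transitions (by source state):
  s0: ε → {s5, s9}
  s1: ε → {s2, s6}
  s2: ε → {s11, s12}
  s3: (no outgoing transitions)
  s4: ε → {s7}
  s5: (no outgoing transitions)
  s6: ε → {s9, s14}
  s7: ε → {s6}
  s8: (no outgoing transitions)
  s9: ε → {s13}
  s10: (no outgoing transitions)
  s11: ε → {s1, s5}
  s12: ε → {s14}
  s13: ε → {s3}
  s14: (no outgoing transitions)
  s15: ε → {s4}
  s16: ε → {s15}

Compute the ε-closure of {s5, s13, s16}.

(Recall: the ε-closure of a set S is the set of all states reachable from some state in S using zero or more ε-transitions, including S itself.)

{s3, s4, s5, s6, s7, s9, s13, s14, s15, s16}

Start with {s5, s13, s16}.
From s13 via ε: add s3.
From s16 via ε: add s15.
From s15 via ε: add s4.
From s4 via ε: add s7.
From s7 via ε: add s6.
From s6 via ε: add s9, s14.
No new states can be added; the closed set is {s3, s4, s5, s6, s7, s9, s13, s14, s15, s16}.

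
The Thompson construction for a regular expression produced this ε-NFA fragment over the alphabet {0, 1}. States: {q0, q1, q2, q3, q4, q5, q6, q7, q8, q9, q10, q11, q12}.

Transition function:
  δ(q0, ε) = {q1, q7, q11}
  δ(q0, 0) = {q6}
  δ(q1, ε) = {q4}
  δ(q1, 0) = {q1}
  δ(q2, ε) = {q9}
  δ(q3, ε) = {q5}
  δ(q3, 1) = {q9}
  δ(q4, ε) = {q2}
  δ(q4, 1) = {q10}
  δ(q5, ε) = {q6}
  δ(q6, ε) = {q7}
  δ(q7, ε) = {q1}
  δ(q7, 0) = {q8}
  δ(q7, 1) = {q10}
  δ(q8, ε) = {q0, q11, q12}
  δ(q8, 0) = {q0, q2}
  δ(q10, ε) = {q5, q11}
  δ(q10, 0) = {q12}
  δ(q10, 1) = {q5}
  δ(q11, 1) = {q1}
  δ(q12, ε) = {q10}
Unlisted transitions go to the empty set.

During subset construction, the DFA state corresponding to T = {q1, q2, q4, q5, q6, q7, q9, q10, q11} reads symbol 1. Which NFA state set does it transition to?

q4 on 1 → {q10}.
q7 on 1 → {q10}.
q10 on 1 → {q5}.
q11 on 1 → {q1}.
No 1-transition from q1, q2, q5, q6, q9.
Union after reading 1: {q1, q5, q10}.
Now take the ε-closure:
From q1 via ε: add q4.
From q5 via ε: add q6.
From q10 via ε: add q11.
From q4 via ε: add q2.
From q6 via ε: add q7.
From q2 via ε: add q9.
No new states can be added; the closed set is {q1, q2, q4, q5, q6, q7, q9, q10, q11}.

{q1, q2, q4, q5, q6, q7, q9, q10, q11}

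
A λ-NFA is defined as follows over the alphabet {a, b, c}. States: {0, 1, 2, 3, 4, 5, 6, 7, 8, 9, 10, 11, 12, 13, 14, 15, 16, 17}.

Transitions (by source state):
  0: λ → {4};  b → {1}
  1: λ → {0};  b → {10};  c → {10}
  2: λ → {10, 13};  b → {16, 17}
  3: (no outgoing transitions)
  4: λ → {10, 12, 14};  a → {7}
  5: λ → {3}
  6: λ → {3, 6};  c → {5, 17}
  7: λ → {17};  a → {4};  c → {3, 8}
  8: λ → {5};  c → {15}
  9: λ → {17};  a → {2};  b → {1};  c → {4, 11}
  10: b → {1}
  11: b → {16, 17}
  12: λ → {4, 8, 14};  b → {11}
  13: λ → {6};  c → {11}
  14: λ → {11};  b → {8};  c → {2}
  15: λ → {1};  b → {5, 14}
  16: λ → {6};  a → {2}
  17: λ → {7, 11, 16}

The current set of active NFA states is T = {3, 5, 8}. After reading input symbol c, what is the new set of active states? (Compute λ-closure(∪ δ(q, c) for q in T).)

8 on c → {15}.
No c-transition from 3, 5.
Union after reading c: {15}.
Now take the λ-closure:
From 15 via λ: add 1.
From 1 via λ: add 0.
From 0 via λ: add 4.
From 4 via λ: add 10, 12, 14.
From 12 via λ: add 8.
From 14 via λ: add 11.
From 8 via λ: add 5.
From 5 via λ: add 3.
No new states can be added; the closed set is {0, 1, 3, 4, 5, 8, 10, 11, 12, 14, 15}.

{0, 1, 3, 4, 5, 8, 10, 11, 12, 14, 15}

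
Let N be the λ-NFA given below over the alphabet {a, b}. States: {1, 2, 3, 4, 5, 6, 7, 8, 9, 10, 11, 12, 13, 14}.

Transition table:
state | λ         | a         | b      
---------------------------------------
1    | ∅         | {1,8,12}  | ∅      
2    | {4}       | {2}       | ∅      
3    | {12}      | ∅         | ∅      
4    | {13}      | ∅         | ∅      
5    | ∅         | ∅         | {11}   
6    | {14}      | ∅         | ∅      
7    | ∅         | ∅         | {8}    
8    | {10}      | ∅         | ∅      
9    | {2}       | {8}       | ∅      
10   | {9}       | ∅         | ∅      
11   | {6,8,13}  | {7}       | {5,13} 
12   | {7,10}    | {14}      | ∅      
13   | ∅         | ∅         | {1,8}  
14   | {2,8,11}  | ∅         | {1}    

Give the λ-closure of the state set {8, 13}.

Start with {8, 13}.
From 8 via λ: add 10.
From 10 via λ: add 9.
From 9 via λ: add 2.
From 2 via λ: add 4.
No new states can be added; the closed set is {2, 4, 8, 9, 10, 13}.

{2, 4, 8, 9, 10, 13}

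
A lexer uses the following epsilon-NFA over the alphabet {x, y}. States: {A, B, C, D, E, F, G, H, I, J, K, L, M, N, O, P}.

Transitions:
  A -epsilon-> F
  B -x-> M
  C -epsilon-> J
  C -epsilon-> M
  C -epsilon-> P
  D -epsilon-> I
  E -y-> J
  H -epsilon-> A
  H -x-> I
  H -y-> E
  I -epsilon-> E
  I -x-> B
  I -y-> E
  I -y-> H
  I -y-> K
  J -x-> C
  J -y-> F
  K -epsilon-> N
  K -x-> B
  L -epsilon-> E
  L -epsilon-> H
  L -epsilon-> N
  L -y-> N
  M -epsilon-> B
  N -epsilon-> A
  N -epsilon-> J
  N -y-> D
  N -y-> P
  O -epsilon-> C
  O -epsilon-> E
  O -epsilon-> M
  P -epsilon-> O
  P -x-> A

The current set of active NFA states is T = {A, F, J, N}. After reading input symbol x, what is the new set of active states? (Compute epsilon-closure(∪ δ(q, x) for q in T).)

{B, C, E, J, M, O, P}

J on x → {C}.
No x-transition from A, F, N.
Union after reading x: {C}.
Now take the epsilon-closure:
From C via epsilon: add J, M, P.
From M via epsilon: add B.
From P via epsilon: add O.
From O via epsilon: add E.
No new states can be added; the closed set is {B, C, E, J, M, O, P}.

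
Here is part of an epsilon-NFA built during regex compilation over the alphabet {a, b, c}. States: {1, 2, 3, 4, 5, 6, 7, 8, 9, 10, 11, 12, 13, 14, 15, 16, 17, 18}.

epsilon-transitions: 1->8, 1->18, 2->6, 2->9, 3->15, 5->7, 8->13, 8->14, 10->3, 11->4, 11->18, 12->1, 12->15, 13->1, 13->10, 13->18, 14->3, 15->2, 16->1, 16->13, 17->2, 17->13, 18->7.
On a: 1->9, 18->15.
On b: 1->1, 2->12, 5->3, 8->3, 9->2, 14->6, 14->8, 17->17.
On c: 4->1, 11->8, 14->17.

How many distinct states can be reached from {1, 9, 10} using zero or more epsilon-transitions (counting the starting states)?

Start with {1, 9, 10}.
From 1 via epsilon: add 8, 18.
From 10 via epsilon: add 3.
From 3 via epsilon: add 15.
From 8 via epsilon: add 13, 14.
From 18 via epsilon: add 7.
From 15 via epsilon: add 2.
From 2 via epsilon: add 6.
epsilon-closure = {1, 2, 3, 6, 7, 8, 9, 10, 13, 14, 15, 18}, which has 12 states.

12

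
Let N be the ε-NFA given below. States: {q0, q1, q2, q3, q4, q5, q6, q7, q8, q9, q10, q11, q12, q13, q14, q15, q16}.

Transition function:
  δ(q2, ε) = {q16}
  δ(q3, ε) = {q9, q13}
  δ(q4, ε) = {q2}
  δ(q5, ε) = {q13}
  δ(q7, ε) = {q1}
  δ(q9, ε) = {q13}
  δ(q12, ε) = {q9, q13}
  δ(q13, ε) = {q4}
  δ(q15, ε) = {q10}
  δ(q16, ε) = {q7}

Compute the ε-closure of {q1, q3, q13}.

Start with {q1, q3, q13}.
From q3 via ε: add q9.
From q13 via ε: add q4.
From q4 via ε: add q2.
From q2 via ε: add q16.
From q16 via ε: add q7.
No new states can be added; the closed set is {q1, q2, q3, q4, q7, q9, q13, q16}.

{q1, q2, q3, q4, q7, q9, q13, q16}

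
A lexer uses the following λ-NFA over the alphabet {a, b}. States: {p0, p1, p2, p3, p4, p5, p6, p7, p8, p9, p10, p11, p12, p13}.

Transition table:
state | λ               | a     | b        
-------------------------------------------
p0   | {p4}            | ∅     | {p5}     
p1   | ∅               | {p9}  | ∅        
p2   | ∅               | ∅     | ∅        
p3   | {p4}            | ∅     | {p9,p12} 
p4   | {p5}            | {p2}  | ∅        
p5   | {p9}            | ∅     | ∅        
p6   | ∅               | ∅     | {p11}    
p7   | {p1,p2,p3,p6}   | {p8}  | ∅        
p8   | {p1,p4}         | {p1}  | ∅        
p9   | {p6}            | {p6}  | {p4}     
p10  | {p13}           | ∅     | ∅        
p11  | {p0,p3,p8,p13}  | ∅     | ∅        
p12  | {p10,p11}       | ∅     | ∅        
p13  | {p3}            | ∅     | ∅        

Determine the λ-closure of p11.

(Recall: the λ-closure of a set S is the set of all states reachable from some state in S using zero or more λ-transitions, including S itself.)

Start with {p11}.
From p11 via λ: add p0, p3, p8, p13.
From p0 via λ: add p4.
From p8 via λ: add p1.
From p4 via λ: add p5.
From p5 via λ: add p9.
From p9 via λ: add p6.
No new states can be added; the closed set is {p0, p1, p3, p4, p5, p6, p8, p9, p11, p13}.

{p0, p1, p3, p4, p5, p6, p8, p9, p11, p13}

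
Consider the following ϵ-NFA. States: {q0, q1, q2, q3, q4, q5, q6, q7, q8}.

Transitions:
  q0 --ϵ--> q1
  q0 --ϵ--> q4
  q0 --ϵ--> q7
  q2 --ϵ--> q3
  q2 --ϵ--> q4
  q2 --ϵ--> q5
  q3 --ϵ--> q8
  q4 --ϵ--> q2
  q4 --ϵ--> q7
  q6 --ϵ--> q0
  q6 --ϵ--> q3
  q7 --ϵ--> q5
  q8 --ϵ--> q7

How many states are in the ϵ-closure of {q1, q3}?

Start with {q1, q3}.
From q3 via ϵ: add q8.
From q8 via ϵ: add q7.
From q7 via ϵ: add q5.
ϵ-closure = {q1, q3, q5, q7, q8}, which has 5 states.

5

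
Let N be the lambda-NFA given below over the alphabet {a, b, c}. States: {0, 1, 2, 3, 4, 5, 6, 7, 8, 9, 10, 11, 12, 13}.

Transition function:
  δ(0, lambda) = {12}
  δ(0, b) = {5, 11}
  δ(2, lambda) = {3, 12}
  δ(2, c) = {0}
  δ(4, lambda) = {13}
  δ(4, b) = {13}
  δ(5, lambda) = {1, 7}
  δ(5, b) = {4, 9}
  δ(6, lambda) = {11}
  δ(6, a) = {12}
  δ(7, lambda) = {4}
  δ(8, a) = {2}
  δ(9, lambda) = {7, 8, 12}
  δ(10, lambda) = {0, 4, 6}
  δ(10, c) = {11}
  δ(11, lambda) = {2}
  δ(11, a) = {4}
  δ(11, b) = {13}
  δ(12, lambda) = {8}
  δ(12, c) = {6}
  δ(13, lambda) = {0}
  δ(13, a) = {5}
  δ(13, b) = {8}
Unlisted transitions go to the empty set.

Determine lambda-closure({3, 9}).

{0, 3, 4, 7, 8, 9, 12, 13}

Start with {3, 9}.
From 9 via lambda: add 7, 8, 12.
From 7 via lambda: add 4.
From 4 via lambda: add 13.
From 13 via lambda: add 0.
No new states can be added; the closed set is {0, 3, 4, 7, 8, 9, 12, 13}.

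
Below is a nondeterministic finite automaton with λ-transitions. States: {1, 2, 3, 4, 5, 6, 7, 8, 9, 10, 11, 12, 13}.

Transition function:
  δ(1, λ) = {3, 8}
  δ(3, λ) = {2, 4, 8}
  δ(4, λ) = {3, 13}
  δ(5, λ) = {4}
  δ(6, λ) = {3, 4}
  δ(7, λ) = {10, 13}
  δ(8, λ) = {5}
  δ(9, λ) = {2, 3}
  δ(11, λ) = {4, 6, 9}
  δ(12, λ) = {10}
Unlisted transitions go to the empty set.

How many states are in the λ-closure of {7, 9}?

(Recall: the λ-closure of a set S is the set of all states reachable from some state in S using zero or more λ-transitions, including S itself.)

9

Start with {7, 9}.
From 7 via λ: add 10, 13.
From 9 via λ: add 2, 3.
From 3 via λ: add 4, 8.
From 8 via λ: add 5.
λ-closure = {2, 3, 4, 5, 7, 8, 9, 10, 13}, which has 9 states.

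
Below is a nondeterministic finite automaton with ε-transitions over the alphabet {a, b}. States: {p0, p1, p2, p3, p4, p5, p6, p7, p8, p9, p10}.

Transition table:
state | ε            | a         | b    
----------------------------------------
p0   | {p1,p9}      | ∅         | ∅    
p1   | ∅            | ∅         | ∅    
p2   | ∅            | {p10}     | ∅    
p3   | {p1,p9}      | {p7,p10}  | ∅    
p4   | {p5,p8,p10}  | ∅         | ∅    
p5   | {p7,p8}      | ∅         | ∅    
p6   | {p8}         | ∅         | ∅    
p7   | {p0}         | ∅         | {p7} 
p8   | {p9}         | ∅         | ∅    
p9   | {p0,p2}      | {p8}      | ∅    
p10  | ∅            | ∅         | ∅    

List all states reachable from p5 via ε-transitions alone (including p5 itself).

Start with {p5}.
From p5 via ε: add p7, p8.
From p7 via ε: add p0.
From p8 via ε: add p9.
From p0 via ε: add p1.
From p9 via ε: add p2.
No new states can be added; the closed set is {p0, p1, p2, p5, p7, p8, p9}.

{p0, p1, p2, p5, p7, p8, p9}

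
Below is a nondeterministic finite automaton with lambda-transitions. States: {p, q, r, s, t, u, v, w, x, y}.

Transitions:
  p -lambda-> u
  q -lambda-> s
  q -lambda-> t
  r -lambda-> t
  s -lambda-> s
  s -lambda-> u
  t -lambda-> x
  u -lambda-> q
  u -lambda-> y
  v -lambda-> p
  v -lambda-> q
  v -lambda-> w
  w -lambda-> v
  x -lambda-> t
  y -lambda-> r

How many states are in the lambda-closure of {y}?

4

Start with {y}.
From y via lambda: add r.
From r via lambda: add t.
From t via lambda: add x.
lambda-closure = {r, t, x, y}, which has 4 states.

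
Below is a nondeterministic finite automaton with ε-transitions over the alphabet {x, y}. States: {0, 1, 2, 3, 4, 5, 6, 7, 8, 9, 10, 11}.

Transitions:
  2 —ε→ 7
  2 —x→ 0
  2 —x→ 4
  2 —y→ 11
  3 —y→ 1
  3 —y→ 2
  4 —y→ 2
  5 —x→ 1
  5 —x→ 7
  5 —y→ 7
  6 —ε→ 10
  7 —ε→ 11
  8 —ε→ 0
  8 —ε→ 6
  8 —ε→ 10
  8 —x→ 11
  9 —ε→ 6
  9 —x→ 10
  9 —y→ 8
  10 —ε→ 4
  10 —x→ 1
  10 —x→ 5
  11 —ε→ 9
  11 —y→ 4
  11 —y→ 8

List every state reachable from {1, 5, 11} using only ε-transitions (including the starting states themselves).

{1, 4, 5, 6, 9, 10, 11}

Start with {1, 5, 11}.
From 11 via ε: add 9.
From 9 via ε: add 6.
From 6 via ε: add 10.
From 10 via ε: add 4.
No new states can be added; the closed set is {1, 4, 5, 6, 9, 10, 11}.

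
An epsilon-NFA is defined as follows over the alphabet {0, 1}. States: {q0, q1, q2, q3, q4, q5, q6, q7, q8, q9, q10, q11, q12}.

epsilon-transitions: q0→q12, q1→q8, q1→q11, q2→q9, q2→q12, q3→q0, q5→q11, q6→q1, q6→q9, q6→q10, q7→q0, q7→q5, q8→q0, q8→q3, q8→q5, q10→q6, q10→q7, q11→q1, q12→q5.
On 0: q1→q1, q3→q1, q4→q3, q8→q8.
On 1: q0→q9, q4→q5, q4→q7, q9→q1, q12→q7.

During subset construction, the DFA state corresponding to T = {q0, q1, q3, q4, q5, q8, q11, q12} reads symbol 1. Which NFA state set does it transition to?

{q0, q1, q3, q5, q7, q8, q9, q11, q12}

q0 on 1 → {q9}.
q4 on 1 → {q5, q7}.
q12 on 1 → {q7}.
No 1-transition from q1, q3, q5, q8, q11.
Union after reading 1: {q5, q7, q9}.
Now take the epsilon-closure:
From q5 via epsilon: add q11.
From q7 via epsilon: add q0.
From q0 via epsilon: add q12.
From q11 via epsilon: add q1.
From q1 via epsilon: add q8.
From q8 via epsilon: add q3.
No new states can be added; the closed set is {q0, q1, q3, q5, q7, q8, q9, q11, q12}.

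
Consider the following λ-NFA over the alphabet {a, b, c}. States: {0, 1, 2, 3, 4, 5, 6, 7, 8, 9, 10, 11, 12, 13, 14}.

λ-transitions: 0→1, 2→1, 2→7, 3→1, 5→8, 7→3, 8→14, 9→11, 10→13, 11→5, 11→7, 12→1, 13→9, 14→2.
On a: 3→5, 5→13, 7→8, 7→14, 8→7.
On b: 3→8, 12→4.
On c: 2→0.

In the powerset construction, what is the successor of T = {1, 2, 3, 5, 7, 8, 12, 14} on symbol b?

{1, 2, 3, 4, 7, 8, 14}

3 on b → {8}.
12 on b → {4}.
No b-transition from 1, 2, 5, 7, 8, 14.
Union after reading b: {4, 8}.
Now take the λ-closure:
From 8 via λ: add 14.
From 14 via λ: add 2.
From 2 via λ: add 1, 7.
From 7 via λ: add 3.
No new states can be added; the closed set is {1, 2, 3, 4, 7, 8, 14}.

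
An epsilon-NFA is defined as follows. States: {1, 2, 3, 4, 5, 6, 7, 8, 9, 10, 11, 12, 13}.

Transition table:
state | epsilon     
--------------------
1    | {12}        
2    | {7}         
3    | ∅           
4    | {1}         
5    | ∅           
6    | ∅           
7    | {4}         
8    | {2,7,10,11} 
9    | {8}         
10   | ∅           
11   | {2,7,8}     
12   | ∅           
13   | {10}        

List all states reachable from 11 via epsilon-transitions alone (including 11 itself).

{1, 2, 4, 7, 8, 10, 11, 12}

Start with {11}.
From 11 via epsilon: add 2, 7, 8.
From 7 via epsilon: add 4.
From 8 via epsilon: add 10.
From 4 via epsilon: add 1.
From 1 via epsilon: add 12.
No new states can be added; the closed set is {1, 2, 4, 7, 8, 10, 11, 12}.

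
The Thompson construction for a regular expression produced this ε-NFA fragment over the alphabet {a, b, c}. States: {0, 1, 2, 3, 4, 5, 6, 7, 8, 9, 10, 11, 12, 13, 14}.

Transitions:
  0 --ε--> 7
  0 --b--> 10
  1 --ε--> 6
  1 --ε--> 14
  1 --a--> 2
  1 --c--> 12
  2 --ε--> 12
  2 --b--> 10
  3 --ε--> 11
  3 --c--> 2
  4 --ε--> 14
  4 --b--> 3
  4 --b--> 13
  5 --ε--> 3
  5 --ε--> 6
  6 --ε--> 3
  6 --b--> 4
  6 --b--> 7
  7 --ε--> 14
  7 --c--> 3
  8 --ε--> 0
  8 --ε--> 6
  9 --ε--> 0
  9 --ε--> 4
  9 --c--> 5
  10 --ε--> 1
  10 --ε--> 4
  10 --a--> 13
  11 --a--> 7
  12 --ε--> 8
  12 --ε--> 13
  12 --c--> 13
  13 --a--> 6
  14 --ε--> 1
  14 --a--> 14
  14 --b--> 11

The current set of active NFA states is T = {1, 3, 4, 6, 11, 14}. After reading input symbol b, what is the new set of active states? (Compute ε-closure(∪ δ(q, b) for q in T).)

{1, 3, 4, 6, 7, 11, 13, 14}

4 on b → {3, 13}.
6 on b → {4, 7}.
14 on b → {11}.
No b-transition from 1, 3, 11.
Union after reading b: {3, 4, 7, 11, 13}.
Now take the ε-closure:
From 4 via ε: add 14.
From 14 via ε: add 1.
From 1 via ε: add 6.
No new states can be added; the closed set is {1, 3, 4, 6, 7, 11, 13, 14}.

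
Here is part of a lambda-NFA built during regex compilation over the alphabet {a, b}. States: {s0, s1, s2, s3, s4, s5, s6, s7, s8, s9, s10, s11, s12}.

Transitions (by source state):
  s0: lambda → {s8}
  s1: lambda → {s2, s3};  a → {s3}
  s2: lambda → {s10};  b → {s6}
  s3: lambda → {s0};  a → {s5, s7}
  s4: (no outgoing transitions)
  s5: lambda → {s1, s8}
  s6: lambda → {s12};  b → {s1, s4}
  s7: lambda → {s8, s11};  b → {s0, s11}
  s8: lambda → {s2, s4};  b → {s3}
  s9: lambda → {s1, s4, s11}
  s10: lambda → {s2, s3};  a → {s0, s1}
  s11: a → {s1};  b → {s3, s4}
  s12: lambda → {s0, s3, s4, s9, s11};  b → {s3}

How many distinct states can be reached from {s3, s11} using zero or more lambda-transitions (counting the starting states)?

Start with {s3, s11}.
From s3 via lambda: add s0.
From s0 via lambda: add s8.
From s8 via lambda: add s2, s4.
From s2 via lambda: add s10.
lambda-closure = {s0, s2, s3, s4, s8, s10, s11}, which has 7 states.

7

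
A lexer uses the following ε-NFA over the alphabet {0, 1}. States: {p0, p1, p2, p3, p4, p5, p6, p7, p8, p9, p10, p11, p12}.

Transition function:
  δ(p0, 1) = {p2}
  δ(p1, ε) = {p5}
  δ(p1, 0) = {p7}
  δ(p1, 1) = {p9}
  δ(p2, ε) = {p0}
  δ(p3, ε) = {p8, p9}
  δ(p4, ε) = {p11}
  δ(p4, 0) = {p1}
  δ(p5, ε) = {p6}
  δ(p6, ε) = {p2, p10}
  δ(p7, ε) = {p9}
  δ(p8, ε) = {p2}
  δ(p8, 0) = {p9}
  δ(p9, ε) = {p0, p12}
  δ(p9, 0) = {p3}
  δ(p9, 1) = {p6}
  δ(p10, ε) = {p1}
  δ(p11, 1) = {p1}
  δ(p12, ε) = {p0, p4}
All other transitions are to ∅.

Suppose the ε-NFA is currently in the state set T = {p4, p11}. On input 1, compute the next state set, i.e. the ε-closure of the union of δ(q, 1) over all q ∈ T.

{p0, p1, p2, p5, p6, p10}

p11 on 1 → {p1}.
No 1-transition from p4.
Union after reading 1: {p1}.
Now take the ε-closure:
From p1 via ε: add p5.
From p5 via ε: add p6.
From p6 via ε: add p2, p10.
From p2 via ε: add p0.
No new states can be added; the closed set is {p0, p1, p2, p5, p6, p10}.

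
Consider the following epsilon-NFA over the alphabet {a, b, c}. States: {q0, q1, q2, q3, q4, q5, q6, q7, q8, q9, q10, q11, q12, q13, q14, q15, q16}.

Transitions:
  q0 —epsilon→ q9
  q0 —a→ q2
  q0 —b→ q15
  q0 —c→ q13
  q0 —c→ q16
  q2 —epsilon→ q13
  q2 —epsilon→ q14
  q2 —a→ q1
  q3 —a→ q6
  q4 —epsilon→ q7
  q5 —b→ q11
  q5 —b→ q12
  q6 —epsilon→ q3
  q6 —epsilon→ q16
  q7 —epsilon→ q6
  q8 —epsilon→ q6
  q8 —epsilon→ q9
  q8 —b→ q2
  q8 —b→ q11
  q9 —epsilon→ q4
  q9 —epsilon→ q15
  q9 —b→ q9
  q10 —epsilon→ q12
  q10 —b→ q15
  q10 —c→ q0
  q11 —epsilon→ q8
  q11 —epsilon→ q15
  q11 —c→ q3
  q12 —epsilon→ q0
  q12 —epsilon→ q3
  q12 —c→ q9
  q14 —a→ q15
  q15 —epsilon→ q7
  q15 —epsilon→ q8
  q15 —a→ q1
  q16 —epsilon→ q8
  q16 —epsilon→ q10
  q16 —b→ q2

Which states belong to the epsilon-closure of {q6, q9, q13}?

{q0, q3, q4, q6, q7, q8, q9, q10, q12, q13, q15, q16}

Start with {q6, q9, q13}.
From q6 via epsilon: add q3, q16.
From q9 via epsilon: add q4, q15.
From q4 via epsilon: add q7.
From q15 via epsilon: add q8.
From q16 via epsilon: add q10.
From q10 via epsilon: add q12.
From q12 via epsilon: add q0.
No new states can be added; the closed set is {q0, q3, q4, q6, q7, q8, q9, q10, q12, q13, q15, q16}.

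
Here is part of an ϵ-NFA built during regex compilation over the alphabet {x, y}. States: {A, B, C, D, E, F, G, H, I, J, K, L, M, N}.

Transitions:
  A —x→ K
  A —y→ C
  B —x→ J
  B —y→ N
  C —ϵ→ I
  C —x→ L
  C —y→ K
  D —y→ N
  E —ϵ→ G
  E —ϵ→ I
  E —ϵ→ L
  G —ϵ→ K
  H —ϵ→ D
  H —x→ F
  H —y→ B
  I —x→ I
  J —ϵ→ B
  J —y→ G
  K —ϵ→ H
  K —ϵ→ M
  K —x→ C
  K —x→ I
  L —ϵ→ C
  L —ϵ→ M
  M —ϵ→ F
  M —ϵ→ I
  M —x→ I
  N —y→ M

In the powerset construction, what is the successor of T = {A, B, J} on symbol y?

A on y → {C}.
B on y → {N}.
J on y → {G}.
Union after reading y: {C, G, N}.
Now take the ϵ-closure:
From C via ϵ: add I.
From G via ϵ: add K.
From K via ϵ: add H, M.
From H via ϵ: add D.
From M via ϵ: add F.
No new states can be added; the closed set is {C, D, F, G, H, I, K, M, N}.

{C, D, F, G, H, I, K, M, N}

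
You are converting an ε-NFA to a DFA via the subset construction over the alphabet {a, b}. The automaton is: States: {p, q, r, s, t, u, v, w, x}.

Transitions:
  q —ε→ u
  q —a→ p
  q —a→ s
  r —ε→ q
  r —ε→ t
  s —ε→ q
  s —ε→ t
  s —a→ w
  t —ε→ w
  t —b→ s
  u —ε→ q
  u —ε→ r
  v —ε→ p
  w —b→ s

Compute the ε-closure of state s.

Start with {s}.
From s via ε: add q, t.
From q via ε: add u.
From t via ε: add w.
From u via ε: add r.
No new states can be added; the closed set is {q, r, s, t, u, w}.

{q, r, s, t, u, w}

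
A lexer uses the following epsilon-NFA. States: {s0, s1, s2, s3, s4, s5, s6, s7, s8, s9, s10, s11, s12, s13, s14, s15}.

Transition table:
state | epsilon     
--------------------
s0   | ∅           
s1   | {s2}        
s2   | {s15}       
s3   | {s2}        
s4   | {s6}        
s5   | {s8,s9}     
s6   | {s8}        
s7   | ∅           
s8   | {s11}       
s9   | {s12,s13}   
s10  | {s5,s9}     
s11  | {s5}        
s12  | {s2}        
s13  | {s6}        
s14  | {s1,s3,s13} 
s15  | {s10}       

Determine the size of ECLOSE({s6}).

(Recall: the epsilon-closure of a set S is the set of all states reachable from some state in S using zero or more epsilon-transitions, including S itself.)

Start with {s6}.
From s6 via epsilon: add s8.
From s8 via epsilon: add s11.
From s11 via epsilon: add s5.
From s5 via epsilon: add s9.
From s9 via epsilon: add s12, s13.
From s12 via epsilon: add s2.
From s2 via epsilon: add s15.
From s15 via epsilon: add s10.
epsilon-closure = {s2, s5, s6, s8, s9, s10, s11, s12, s13, s15}, which has 10 states.

10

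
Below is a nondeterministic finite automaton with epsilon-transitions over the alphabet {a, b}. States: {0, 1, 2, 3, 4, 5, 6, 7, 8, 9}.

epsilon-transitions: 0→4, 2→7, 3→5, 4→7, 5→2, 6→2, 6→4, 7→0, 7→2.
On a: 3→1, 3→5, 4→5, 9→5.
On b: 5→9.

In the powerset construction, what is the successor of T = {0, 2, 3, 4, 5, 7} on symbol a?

{0, 1, 2, 4, 5, 7}

3 on a → {1, 5}.
4 on a → {5}.
No a-transition from 0, 2, 5, 7.
Union after reading a: {1, 5}.
Now take the epsilon-closure:
From 5 via epsilon: add 2.
From 2 via epsilon: add 7.
From 7 via epsilon: add 0.
From 0 via epsilon: add 4.
No new states can be added; the closed set is {0, 1, 2, 4, 5, 7}.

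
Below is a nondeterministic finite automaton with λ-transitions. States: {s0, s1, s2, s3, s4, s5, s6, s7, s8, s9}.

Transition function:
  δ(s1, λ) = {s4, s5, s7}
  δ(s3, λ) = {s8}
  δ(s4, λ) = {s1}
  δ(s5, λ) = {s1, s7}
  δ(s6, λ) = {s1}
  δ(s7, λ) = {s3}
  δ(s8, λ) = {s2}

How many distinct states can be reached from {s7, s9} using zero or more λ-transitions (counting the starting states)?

5

Start with {s7, s9}.
From s7 via λ: add s3.
From s3 via λ: add s8.
From s8 via λ: add s2.
λ-closure = {s2, s3, s7, s8, s9}, which has 5 states.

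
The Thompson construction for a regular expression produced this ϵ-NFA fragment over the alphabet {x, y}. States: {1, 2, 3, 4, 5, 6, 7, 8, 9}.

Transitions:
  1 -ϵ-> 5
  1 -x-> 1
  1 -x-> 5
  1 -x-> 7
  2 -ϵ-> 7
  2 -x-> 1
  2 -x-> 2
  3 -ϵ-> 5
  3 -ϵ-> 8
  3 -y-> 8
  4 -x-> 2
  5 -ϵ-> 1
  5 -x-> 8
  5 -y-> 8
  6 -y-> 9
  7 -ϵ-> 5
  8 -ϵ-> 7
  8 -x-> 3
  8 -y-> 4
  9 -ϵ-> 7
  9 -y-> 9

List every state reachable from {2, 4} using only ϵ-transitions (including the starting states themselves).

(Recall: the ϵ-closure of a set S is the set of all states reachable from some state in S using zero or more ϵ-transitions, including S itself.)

{1, 2, 4, 5, 7}

Start with {2, 4}.
From 2 via ϵ: add 7.
From 7 via ϵ: add 5.
From 5 via ϵ: add 1.
No new states can be added; the closed set is {1, 2, 4, 5, 7}.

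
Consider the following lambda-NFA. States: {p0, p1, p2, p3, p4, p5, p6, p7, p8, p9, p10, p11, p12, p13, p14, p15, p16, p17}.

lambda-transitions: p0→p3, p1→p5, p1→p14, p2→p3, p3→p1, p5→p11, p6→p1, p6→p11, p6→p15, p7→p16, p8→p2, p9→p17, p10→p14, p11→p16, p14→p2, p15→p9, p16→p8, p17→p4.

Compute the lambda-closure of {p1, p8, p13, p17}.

Start with {p1, p8, p13, p17}.
From p1 via lambda: add p5, p14.
From p8 via lambda: add p2.
From p17 via lambda: add p4.
From p2 via lambda: add p3.
From p5 via lambda: add p11.
From p11 via lambda: add p16.
No new states can be added; the closed set is {p1, p2, p3, p4, p5, p8, p11, p13, p14, p16, p17}.

{p1, p2, p3, p4, p5, p8, p11, p13, p14, p16, p17}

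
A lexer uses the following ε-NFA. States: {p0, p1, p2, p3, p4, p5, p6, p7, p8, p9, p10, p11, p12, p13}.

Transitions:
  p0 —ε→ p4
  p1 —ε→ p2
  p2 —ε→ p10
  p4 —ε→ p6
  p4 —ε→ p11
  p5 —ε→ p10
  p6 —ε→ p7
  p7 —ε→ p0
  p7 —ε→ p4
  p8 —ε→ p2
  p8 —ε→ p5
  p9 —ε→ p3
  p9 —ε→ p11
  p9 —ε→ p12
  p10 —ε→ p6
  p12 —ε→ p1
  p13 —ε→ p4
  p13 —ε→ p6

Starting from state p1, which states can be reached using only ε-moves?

{p0, p1, p2, p4, p6, p7, p10, p11}

Start with {p1}.
From p1 via ε: add p2.
From p2 via ε: add p10.
From p10 via ε: add p6.
From p6 via ε: add p7.
From p7 via ε: add p0, p4.
From p4 via ε: add p11.
No new states can be added; the closed set is {p0, p1, p2, p4, p6, p7, p10, p11}.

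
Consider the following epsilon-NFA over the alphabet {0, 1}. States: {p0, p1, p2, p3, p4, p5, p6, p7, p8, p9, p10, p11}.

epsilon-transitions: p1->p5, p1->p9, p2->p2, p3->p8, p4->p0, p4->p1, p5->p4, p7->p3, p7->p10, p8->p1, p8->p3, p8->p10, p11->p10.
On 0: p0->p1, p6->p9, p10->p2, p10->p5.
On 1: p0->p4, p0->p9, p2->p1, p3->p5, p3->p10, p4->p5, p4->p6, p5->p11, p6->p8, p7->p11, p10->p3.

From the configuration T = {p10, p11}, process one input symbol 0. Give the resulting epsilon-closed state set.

{p0, p1, p2, p4, p5, p9}

p10 on 0 → {p2, p5}.
No 0-transition from p11.
Union after reading 0: {p2, p5}.
Now take the epsilon-closure:
From p5 via epsilon: add p4.
From p4 via epsilon: add p0, p1.
From p1 via epsilon: add p9.
No new states can be added; the closed set is {p0, p1, p2, p4, p5, p9}.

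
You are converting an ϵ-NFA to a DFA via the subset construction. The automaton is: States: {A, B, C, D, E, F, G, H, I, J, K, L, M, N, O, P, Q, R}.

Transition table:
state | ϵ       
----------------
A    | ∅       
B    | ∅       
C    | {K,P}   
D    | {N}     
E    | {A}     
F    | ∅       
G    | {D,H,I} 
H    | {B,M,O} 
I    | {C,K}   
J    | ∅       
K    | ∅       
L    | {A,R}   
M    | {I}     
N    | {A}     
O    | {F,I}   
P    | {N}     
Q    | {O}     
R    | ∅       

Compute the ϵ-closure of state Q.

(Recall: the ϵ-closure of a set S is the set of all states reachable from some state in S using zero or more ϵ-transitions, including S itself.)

{A, C, F, I, K, N, O, P, Q}

Start with {Q}.
From Q via ϵ: add O.
From O via ϵ: add F, I.
From I via ϵ: add C, K.
From C via ϵ: add P.
From P via ϵ: add N.
From N via ϵ: add A.
No new states can be added; the closed set is {A, C, F, I, K, N, O, P, Q}.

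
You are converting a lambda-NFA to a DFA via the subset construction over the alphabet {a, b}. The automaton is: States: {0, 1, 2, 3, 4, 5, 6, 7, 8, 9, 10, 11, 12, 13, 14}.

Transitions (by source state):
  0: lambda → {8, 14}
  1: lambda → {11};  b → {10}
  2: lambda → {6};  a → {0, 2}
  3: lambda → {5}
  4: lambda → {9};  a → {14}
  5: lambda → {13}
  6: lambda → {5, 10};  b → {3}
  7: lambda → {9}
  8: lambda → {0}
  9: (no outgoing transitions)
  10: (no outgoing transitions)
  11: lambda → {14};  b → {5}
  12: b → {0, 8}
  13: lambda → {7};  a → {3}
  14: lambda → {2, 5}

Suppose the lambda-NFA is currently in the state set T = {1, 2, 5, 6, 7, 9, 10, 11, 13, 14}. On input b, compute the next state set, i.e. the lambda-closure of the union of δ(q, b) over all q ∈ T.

{3, 5, 7, 9, 10, 13}

1 on b → {10}.
6 on b → {3}.
11 on b → {5}.
No b-transition from 2, 5, 7, 9, 10, 13, 14.
Union after reading b: {3, 5, 10}.
Now take the lambda-closure:
From 5 via lambda: add 13.
From 13 via lambda: add 7.
From 7 via lambda: add 9.
No new states can be added; the closed set is {3, 5, 7, 9, 10, 13}.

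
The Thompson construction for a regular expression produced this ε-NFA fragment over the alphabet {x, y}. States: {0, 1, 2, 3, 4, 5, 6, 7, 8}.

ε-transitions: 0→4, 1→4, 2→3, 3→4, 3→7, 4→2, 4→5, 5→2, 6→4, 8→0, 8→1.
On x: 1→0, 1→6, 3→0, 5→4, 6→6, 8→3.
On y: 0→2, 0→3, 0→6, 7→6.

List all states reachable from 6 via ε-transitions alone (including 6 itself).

Start with {6}.
From 6 via ε: add 4.
From 4 via ε: add 2, 5.
From 2 via ε: add 3.
From 3 via ε: add 7.
No new states can be added; the closed set is {2, 3, 4, 5, 6, 7}.

{2, 3, 4, 5, 6, 7}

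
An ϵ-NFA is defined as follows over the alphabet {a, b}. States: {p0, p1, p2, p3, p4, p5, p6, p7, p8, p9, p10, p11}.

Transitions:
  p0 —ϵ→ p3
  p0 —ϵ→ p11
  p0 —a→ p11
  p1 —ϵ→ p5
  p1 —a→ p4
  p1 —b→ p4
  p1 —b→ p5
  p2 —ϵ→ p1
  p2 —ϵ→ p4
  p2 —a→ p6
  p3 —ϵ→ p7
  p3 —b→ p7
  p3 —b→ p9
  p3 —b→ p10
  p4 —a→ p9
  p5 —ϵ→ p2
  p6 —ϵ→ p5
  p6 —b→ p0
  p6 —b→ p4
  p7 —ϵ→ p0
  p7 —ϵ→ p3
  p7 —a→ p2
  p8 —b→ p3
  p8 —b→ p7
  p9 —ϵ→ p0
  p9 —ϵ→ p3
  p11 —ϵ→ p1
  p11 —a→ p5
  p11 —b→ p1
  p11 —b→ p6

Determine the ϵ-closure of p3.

Start with {p3}.
From p3 via ϵ: add p7.
From p7 via ϵ: add p0.
From p0 via ϵ: add p11.
From p11 via ϵ: add p1.
From p1 via ϵ: add p5.
From p5 via ϵ: add p2.
From p2 via ϵ: add p4.
No new states can be added; the closed set is {p0, p1, p2, p3, p4, p5, p7, p11}.

{p0, p1, p2, p3, p4, p5, p7, p11}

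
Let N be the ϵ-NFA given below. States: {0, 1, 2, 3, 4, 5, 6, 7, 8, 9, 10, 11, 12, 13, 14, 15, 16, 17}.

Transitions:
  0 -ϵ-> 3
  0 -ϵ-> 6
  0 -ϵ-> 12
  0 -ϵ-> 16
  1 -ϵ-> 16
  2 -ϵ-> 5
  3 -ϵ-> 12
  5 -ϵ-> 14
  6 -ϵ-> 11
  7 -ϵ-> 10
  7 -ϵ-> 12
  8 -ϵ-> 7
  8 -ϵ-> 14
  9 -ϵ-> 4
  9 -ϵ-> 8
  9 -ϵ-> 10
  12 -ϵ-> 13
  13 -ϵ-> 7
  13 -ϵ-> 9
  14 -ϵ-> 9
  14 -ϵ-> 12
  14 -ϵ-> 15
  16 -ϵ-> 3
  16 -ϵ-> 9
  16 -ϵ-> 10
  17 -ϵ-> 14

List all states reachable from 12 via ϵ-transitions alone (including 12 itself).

Start with {12}.
From 12 via ϵ: add 13.
From 13 via ϵ: add 7, 9.
From 7 via ϵ: add 10.
From 9 via ϵ: add 4, 8.
From 8 via ϵ: add 14.
From 14 via ϵ: add 15.
No new states can be added; the closed set is {4, 7, 8, 9, 10, 12, 13, 14, 15}.

{4, 7, 8, 9, 10, 12, 13, 14, 15}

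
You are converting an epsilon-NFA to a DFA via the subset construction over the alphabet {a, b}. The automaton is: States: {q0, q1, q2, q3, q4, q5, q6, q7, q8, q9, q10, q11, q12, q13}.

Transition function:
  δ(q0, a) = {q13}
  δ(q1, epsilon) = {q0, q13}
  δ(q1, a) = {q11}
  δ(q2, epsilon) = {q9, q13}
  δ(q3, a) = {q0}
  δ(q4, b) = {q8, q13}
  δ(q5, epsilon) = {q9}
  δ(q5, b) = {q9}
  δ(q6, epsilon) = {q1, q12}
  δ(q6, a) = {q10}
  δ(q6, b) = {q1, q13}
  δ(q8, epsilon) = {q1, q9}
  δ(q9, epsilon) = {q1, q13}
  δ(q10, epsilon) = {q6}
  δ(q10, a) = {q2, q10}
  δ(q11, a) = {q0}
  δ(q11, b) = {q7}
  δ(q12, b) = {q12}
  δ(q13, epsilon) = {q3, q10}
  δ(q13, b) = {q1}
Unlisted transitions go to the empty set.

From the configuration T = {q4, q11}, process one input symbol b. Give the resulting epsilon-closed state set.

{q0, q1, q3, q6, q7, q8, q9, q10, q12, q13}

q4 on b → {q8, q13}.
q11 on b → {q7}.
Union after reading b: {q7, q8, q13}.
Now take the epsilon-closure:
From q8 via epsilon: add q1, q9.
From q13 via epsilon: add q3, q10.
From q1 via epsilon: add q0.
From q10 via epsilon: add q6.
From q6 via epsilon: add q12.
No new states can be added; the closed set is {q0, q1, q3, q6, q7, q8, q9, q10, q12, q13}.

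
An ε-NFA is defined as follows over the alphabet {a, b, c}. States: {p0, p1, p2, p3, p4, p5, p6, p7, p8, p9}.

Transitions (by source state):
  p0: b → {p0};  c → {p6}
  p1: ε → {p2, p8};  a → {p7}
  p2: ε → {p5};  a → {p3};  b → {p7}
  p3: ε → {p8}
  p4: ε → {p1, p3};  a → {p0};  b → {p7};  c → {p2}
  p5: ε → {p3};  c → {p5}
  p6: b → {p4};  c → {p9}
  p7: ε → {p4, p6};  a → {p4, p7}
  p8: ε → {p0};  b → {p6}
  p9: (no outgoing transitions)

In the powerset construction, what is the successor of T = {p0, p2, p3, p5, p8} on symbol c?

{p0, p3, p5, p6, p8}

p0 on c → {p6}.
p5 on c → {p5}.
No c-transition from p2, p3, p8.
Union after reading c: {p5, p6}.
Now take the ε-closure:
From p5 via ε: add p3.
From p3 via ε: add p8.
From p8 via ε: add p0.
No new states can be added; the closed set is {p0, p3, p5, p6, p8}.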